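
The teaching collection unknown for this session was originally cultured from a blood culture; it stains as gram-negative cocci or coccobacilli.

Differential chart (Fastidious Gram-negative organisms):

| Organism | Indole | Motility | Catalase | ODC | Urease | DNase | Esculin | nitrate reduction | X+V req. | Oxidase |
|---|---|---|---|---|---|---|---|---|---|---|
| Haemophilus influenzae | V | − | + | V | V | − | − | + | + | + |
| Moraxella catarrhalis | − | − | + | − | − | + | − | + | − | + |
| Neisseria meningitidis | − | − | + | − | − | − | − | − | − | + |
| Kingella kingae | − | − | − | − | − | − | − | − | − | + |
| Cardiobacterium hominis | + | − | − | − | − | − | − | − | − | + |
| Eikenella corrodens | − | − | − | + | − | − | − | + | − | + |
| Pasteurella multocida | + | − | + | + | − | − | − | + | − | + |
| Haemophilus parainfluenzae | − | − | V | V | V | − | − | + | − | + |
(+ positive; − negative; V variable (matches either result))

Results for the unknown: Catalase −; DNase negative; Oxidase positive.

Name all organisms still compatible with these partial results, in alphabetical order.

DNase −: excludes Moraxella catarrhalis — 7 left.
Catalase −: excludes Haemophilus influenzae, Neisseria meningitidis, Pasteurella multocida — 4 left.
Oxidase +: all 4 remaining candidates are consistent.

Cardiobacterium hominis, Eikenella corrodens, Haemophilus parainfluenzae, Kingella kingae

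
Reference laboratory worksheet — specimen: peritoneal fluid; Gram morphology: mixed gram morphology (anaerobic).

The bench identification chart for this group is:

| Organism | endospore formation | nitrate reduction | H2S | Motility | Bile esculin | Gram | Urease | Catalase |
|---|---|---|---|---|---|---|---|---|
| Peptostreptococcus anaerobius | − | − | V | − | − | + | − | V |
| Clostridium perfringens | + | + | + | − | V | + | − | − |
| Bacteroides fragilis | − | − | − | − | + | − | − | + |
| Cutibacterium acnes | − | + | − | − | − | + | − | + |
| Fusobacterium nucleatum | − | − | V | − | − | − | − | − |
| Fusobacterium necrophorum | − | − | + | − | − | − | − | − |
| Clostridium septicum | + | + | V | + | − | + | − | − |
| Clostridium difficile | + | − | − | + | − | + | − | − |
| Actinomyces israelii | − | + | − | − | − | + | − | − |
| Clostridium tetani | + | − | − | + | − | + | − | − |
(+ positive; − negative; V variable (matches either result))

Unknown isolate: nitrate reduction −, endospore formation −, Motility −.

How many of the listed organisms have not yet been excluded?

endospore formation −: excludes Clostridium perfringens, Clostridium septicum, Clostridium difficile, Clostridium tetani — 6 left.
nitrate reduction −: excludes Cutibacterium acnes, Actinomyces israelii — 4 left.
Motility −: all 4 remaining candidates are consistent.
Still consistent: Bacteroides fragilis, Fusobacterium necrophorum, Fusobacterium nucleatum, Peptostreptococcus anaerobius.

4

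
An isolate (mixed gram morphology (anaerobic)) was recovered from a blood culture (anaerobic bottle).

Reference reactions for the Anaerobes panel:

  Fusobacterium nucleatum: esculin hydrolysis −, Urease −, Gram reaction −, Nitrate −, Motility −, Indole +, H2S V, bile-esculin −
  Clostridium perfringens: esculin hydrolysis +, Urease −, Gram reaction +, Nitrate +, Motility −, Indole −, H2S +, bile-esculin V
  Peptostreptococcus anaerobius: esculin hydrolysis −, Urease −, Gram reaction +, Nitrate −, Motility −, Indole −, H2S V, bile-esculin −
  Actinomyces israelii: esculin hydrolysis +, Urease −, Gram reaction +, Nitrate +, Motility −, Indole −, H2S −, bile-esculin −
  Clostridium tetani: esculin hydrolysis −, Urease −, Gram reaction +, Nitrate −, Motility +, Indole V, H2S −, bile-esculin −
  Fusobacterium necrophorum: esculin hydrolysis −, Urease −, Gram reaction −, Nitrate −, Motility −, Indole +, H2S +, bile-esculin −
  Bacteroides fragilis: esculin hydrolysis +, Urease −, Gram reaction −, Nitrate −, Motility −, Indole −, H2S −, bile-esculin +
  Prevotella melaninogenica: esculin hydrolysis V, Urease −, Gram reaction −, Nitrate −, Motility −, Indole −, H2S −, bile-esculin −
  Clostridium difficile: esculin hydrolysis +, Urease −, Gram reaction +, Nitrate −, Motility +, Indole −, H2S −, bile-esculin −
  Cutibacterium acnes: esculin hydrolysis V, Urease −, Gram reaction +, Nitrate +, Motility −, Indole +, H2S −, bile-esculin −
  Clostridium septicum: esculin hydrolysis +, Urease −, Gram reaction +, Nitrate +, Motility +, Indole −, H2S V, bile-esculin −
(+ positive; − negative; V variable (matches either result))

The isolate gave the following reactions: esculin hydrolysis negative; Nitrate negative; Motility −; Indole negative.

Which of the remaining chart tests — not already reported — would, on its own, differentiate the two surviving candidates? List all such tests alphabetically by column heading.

Motility −: excludes Clostridium tetani, Clostridium difficile, Clostridium septicum — 8 left.
Nitrate −: excludes Clostridium perfringens, Actinomyces israelii, Cutibacterium acnes — 5 left.
Indole −: excludes Fusobacterium nucleatum, Fusobacterium necrophorum — 3 left.
esculin hydrolysis −: excludes Bacteroides fragilis — 2 left.
Two candidates remain: Peptostreptococcus anaerobius and Prevotella melaninogenica.
  Urease: − vs − — same for both, does not separate.
  Gram reaction: Peptostreptococcus anaerobius +, Prevotella melaninogenica − — discriminates.
  H2S: V vs − — variable for at least one, does not separate.
  bile-esculin: − vs − — same for both, does not separate.

Gram reaction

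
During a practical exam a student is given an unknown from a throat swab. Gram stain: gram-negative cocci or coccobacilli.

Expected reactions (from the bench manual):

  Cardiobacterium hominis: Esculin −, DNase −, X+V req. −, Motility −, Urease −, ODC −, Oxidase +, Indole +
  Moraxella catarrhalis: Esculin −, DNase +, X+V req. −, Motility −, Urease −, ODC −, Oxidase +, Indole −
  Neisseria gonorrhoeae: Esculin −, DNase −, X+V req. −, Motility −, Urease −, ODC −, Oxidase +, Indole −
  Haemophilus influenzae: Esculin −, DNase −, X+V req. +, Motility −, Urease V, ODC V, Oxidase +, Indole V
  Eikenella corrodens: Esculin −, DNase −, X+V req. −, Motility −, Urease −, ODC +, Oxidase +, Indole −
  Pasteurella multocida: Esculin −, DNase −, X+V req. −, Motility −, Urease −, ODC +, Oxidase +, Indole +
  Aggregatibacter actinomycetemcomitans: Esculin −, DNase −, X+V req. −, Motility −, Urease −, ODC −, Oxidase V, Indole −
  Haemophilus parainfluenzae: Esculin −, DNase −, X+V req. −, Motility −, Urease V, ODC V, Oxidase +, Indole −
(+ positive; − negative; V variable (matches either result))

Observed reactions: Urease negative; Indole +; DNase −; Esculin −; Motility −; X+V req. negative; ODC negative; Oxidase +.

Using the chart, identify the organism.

Cardiobacterium hominis

Esculin −: all 8 remaining candidates are consistent.
X+V req. −: excludes Haemophilus influenzae — 7 left.
Urease −: all 7 remaining candidates are consistent.
ODC −: excludes Eikenella corrodens, Pasteurella multocida — 5 left.
Indole +: excludes Moraxella catarrhalis, Neisseria gonorrhoeae, Aggregatibacter actinomycetemcomitans, Haemophilus parainfluenzae — 1 left.
Motility −: the one remaining candidate is consistent.
Oxidase +: the one remaining candidate is consistent.
DNase −: the one remaining candidate is consistent.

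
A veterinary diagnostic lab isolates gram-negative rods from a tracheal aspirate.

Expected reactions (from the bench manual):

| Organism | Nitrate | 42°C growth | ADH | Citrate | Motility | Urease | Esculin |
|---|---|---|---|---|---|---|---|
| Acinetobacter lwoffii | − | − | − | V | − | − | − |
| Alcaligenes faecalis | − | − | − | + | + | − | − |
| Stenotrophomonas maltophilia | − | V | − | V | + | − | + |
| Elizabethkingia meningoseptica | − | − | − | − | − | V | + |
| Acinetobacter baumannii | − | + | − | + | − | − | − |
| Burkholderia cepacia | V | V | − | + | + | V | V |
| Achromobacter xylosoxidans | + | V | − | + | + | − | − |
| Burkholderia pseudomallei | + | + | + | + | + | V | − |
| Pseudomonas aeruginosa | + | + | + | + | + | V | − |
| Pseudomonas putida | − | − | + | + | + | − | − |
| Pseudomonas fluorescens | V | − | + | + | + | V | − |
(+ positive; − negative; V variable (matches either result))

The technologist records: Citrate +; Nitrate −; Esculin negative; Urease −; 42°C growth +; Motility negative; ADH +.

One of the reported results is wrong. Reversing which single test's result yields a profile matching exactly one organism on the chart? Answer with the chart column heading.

As reported, no row in the chart matches all 7 reactions.
Reversing Urease → still no organism matches.
Reversing Motility → still no organism matches.
Reversing 42°C growth → still no organism matches.
Reversing Nitrate → still no organism matches.
Reversing Esculin → still no organism matches.
Reversing ADH (to −) → unique match: Acinetobacter baumannii.
Reversing Citrate → still no organism matches.

ADH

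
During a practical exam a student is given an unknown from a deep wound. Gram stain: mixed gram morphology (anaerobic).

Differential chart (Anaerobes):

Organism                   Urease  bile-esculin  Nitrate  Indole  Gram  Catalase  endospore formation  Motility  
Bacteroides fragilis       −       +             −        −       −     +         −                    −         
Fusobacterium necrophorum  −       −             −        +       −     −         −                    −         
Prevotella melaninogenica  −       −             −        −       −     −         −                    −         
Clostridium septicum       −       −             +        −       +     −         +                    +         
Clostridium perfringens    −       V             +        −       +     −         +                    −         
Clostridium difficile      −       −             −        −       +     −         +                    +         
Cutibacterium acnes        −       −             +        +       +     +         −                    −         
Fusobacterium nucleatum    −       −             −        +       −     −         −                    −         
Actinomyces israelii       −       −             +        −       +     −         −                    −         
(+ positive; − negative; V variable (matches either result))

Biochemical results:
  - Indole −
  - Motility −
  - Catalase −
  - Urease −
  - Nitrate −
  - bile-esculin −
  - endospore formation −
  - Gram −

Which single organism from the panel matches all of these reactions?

Prevotella melaninogenica

Nitrate −: excludes Clostridium septicum, Clostridium perfringens, Cutibacterium acnes, Actinomyces israelii — 5 left.
endospore formation −: excludes Clostridium difficile — 4 left.
Gram −: all 4 remaining candidates are consistent.
bile-esculin −: excludes Bacteroides fragilis — 3 left.
Urease −: all 3 remaining candidates are consistent.
Catalase −: all 3 remaining candidates are consistent.
Indole −: excludes Fusobacterium necrophorum, Fusobacterium nucleatum — 1 left.
Motility −: the one remaining candidate is consistent.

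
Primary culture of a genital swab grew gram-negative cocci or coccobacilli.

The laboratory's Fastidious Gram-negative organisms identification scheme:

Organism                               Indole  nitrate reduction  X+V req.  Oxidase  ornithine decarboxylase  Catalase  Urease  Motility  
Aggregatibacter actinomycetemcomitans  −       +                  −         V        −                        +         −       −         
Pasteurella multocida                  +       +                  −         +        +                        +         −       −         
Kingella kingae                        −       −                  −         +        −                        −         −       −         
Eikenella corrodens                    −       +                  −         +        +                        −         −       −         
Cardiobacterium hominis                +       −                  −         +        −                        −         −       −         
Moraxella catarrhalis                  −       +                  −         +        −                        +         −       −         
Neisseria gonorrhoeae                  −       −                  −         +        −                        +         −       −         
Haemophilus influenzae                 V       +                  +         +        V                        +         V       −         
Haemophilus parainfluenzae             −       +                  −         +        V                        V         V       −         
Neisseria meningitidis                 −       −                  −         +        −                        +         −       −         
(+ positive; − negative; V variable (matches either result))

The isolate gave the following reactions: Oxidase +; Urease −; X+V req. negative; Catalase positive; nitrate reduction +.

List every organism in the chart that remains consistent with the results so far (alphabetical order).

Aggregatibacter actinomycetemcomitans, Haemophilus parainfluenzae, Moraxella catarrhalis, Pasteurella multocida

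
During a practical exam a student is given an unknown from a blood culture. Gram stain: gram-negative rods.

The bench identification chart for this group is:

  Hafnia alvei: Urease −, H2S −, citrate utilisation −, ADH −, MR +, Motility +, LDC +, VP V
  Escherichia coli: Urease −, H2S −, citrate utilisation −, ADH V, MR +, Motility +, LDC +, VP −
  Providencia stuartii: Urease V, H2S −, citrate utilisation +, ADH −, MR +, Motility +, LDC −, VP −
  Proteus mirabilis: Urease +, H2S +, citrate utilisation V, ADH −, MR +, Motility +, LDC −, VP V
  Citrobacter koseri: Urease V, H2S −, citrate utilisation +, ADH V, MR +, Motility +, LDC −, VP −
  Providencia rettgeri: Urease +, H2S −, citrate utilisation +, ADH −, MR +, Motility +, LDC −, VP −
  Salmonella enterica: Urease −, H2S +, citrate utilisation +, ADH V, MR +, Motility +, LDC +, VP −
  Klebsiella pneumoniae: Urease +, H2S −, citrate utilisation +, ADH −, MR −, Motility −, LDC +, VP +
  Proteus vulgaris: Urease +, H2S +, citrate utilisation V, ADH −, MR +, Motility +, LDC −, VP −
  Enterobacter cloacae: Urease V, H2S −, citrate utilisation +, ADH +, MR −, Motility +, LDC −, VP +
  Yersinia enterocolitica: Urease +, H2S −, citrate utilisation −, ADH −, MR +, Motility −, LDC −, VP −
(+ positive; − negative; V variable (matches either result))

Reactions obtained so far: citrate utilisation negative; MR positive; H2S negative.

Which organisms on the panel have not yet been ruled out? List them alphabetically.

H2S −: excludes Proteus mirabilis, Salmonella enterica, Proteus vulgaris — 8 left.
citrate utilisation −: excludes 5 organisms — 3 left.
MR +: all 3 remaining candidates are consistent.

Escherichia coli, Hafnia alvei, Yersinia enterocolitica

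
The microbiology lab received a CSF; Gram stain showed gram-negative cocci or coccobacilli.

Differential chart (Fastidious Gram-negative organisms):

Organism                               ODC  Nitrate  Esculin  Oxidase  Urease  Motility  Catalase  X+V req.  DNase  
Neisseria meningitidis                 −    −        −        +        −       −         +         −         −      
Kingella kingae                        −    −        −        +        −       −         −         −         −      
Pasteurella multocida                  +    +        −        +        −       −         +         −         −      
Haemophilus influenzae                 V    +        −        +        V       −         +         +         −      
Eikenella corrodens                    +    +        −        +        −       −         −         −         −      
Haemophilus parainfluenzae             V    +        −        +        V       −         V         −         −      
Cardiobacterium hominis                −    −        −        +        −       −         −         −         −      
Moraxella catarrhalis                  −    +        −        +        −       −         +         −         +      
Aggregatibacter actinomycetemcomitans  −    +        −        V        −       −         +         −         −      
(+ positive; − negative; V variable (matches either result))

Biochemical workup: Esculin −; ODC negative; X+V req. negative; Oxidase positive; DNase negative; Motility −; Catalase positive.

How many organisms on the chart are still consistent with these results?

3

Catalase +: excludes Kingella kingae, Eikenella corrodens, Cardiobacterium hominis — 6 left.
Motility −: all 6 remaining candidates are consistent.
Oxidase +: all 6 remaining candidates are consistent.
DNase −: excludes Moraxella catarrhalis — 5 left.
Esculin −: all 5 remaining candidates are consistent.
ODC −: excludes Pasteurella multocida — 4 left.
X+V req. −: excludes Haemophilus influenzae — 3 left.
Still consistent: Aggregatibacter actinomycetemcomitans, Haemophilus parainfluenzae, Neisseria meningitidis.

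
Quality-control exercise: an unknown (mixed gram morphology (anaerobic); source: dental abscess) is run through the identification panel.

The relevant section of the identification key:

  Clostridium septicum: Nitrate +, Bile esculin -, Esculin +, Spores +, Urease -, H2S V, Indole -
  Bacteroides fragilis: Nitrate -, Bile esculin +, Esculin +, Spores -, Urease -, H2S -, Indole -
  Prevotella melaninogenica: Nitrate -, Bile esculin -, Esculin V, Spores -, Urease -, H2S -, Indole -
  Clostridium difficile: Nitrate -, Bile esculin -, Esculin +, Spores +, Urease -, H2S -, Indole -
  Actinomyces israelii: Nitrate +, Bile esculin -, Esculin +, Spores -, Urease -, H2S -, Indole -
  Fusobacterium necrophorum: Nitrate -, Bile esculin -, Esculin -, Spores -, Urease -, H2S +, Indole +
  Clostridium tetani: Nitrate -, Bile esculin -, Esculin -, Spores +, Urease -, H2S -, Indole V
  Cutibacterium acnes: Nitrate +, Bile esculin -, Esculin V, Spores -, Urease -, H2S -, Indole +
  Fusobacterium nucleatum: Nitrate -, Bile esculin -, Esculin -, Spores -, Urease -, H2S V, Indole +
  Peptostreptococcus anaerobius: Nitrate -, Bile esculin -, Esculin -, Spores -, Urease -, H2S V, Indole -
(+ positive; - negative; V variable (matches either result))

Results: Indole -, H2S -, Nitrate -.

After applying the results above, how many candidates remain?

5

H2S -: excludes Fusobacterium necrophorum — 9 left.
Nitrate -: excludes Clostridium septicum, Actinomyces israelii, Cutibacterium acnes — 6 left.
Indole -: excludes Fusobacterium nucleatum — 5 left.
Still consistent: Bacteroides fragilis, Clostridium difficile, Clostridium tetani, Peptostreptococcus anaerobius, Prevotella melaninogenica.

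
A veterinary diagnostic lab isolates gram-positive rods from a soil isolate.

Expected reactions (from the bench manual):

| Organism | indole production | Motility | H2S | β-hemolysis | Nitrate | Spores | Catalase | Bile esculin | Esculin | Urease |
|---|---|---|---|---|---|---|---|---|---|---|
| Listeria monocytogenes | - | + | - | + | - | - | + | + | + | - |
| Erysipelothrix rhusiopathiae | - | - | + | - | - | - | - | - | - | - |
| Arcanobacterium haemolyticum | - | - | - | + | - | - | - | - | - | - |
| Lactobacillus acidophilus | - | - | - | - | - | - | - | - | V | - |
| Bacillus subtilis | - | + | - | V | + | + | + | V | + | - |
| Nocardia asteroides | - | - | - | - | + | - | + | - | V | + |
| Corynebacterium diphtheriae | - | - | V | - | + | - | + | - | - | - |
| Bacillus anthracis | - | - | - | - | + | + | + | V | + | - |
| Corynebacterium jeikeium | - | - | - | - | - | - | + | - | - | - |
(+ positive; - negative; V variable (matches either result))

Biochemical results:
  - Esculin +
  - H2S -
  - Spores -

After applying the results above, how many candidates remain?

Spores -: excludes Bacillus subtilis, Bacillus anthracis — 7 left.
Esculin +: excludes Erysipelothrix rhusiopathiae, Arcanobacterium haemolyticum, Corynebacterium diphtheriae, Corynebacterium jeikeium — 3 left.
H2S -: all 3 remaining candidates are consistent.
Still consistent: Lactobacillus acidophilus, Listeria monocytogenes, Nocardia asteroides.

3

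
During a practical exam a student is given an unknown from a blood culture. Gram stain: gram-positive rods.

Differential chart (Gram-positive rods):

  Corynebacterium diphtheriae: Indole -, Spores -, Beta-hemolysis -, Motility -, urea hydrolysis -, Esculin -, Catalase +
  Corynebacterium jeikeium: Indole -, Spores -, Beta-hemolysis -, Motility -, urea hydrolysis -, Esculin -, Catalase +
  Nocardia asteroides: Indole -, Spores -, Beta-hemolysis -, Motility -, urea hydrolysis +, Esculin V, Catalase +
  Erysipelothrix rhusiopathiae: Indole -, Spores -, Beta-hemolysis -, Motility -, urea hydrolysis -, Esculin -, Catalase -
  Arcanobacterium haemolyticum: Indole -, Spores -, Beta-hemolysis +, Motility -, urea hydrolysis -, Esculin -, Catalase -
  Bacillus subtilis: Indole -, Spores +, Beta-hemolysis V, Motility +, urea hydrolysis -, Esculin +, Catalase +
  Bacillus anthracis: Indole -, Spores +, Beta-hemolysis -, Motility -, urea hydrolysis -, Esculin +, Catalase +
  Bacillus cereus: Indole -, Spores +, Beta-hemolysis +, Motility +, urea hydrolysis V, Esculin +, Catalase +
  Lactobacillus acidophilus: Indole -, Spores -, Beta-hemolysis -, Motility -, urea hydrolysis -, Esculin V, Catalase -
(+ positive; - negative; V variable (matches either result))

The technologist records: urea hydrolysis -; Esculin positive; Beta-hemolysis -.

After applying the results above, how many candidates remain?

3

urea hydrolysis -: excludes Nocardia asteroides — 8 left.
Esculin +: excludes Corynebacterium diphtheriae, Corynebacterium jeikeium, Erysipelothrix rhusiopathiae, Arcanobacterium haemolyticum — 4 left.
Beta-hemolysis -: excludes Bacillus cereus — 3 left.
Still consistent: Bacillus anthracis, Bacillus subtilis, Lactobacillus acidophilus.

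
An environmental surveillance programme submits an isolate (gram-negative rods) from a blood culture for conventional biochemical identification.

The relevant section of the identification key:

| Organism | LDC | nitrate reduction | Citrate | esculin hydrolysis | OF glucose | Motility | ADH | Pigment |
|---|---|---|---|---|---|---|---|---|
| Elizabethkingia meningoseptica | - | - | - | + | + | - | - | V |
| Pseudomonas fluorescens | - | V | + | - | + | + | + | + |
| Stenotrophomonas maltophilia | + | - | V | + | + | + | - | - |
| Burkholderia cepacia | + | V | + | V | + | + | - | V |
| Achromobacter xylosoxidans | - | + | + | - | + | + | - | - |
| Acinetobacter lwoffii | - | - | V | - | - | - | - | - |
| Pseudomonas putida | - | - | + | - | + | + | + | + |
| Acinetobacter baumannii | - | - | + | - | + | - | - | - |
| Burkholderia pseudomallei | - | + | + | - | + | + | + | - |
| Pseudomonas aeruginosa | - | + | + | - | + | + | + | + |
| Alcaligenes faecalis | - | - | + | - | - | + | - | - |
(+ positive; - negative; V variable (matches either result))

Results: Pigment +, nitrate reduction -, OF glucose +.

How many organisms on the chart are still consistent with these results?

Pigment +: excludes 6 organisms — 5 left.
nitrate reduction -: excludes Pseudomonas aeruginosa — 4 left.
OF glucose +: all 4 remaining candidates are consistent.
Still consistent: Burkholderia cepacia, Elizabethkingia meningoseptica, Pseudomonas fluorescens, Pseudomonas putida.

4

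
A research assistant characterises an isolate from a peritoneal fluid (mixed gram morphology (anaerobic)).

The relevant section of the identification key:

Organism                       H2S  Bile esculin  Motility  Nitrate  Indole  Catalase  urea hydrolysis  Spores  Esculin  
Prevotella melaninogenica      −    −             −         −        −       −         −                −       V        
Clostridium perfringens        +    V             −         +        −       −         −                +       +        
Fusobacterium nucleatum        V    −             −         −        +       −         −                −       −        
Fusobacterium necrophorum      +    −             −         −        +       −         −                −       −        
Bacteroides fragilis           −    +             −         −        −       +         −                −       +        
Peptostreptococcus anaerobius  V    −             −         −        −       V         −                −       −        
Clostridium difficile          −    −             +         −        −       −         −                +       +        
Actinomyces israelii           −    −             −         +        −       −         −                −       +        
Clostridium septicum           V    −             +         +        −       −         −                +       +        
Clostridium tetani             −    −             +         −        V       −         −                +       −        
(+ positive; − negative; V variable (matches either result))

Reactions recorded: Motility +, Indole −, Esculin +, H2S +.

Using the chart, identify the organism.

Clostridium septicum

Motility +: excludes 7 organisms — 3 left.
Esculin +: excludes Clostridium tetani — 2 left.
H2S +: excludes Clostridium difficile — 1 left.
Indole −: the one remaining candidate is consistent.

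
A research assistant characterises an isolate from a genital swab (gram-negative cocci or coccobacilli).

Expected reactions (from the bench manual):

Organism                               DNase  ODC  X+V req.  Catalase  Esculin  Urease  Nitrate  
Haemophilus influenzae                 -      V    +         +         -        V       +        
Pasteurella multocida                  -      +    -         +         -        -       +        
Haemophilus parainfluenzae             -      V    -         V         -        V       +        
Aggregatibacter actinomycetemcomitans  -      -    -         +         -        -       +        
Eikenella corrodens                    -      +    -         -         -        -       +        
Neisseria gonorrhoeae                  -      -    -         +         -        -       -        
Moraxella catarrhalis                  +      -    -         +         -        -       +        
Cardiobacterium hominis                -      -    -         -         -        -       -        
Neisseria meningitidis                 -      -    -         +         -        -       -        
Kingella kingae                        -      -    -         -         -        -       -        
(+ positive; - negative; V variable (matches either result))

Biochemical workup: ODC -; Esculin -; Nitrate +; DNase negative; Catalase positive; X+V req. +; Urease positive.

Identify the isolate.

Urease +: excludes 8 organisms — 2 left.
X+V req. +: excludes Haemophilus parainfluenzae — 1 left.
Esculin -: the one remaining candidate is consistent.
Catalase +: the one remaining candidate is consistent.
ODC -: the one remaining candidate is consistent.
Nitrate +: the one remaining candidate is consistent.
DNase -: the one remaining candidate is consistent.

Haemophilus influenzae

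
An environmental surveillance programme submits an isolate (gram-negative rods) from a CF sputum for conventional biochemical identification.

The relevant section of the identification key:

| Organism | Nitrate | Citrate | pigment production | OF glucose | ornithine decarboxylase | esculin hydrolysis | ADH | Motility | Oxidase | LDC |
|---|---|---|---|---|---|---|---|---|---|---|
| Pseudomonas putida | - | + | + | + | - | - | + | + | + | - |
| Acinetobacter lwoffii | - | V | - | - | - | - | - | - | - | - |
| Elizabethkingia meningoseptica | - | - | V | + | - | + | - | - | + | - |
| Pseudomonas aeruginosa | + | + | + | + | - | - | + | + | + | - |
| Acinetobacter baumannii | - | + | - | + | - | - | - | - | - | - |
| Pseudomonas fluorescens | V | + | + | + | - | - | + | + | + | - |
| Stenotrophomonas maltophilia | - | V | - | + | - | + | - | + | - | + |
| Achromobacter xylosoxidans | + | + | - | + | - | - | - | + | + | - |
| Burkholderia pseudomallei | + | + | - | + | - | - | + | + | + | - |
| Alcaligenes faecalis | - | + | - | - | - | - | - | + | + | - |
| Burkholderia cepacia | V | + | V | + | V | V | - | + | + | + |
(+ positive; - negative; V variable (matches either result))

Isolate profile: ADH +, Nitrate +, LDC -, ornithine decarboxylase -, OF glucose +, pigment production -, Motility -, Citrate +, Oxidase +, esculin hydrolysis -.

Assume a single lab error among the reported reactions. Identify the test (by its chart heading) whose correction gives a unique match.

As reported, no row in the chart matches all 10 reactions.
Reversing ornithine decarboxylase → still no organism matches.
Reversing Oxidase → still no organism matches.
Reversing pigment production → still no organism matches.
Reversing ADH → still no organism matches.
Reversing Citrate → still no organism matches.
Reversing esculin hydrolysis → still no organism matches.
Reversing Nitrate → still no organism matches.
Reversing OF glucose → still no organism matches.
Reversing Motility (to +) → unique match: Burkholderia pseudomallei.
Reversing LDC → still no organism matches.

Motility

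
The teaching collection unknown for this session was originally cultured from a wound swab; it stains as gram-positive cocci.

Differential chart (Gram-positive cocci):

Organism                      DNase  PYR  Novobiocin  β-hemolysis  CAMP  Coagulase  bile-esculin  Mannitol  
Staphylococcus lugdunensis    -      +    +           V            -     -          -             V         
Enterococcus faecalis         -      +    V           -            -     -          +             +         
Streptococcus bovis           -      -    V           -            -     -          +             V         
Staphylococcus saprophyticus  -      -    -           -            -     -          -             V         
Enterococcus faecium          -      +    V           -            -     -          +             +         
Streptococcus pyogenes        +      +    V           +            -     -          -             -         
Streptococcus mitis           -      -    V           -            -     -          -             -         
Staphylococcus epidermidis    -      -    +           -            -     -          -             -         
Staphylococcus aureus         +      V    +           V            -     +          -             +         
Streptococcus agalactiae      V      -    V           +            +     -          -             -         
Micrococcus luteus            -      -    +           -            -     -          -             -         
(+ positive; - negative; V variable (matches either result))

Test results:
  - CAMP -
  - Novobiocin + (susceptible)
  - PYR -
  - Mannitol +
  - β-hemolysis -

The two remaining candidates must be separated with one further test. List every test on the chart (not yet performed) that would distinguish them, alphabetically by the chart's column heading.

bile-esculin, Coagulase, DNase

β-hemolysis -: excludes Streptococcus pyogenes, Streptococcus agalactiae — 9 left.
CAMP -: all 9 remaining candidates are consistent.
PYR -: excludes Staphylococcus lugdunensis, Enterococcus faecalis, Enterococcus faecium — 6 left.
Novobiocin +: excludes Staphylococcus saprophyticus — 5 left.
Mannitol +: excludes Streptococcus mitis, Staphylococcus epidermidis, Micrococcus luteus — 2 left.
Two candidates remain: Staphylococcus aureus and Streptococcus bovis.
  DNase: Staphylococcus aureus +, Streptococcus bovis - — discriminates.
  Coagulase: Staphylococcus aureus +, Streptococcus bovis - — discriminates.
  bile-esculin: Staphylococcus aureus -, Streptococcus bovis + — discriminates.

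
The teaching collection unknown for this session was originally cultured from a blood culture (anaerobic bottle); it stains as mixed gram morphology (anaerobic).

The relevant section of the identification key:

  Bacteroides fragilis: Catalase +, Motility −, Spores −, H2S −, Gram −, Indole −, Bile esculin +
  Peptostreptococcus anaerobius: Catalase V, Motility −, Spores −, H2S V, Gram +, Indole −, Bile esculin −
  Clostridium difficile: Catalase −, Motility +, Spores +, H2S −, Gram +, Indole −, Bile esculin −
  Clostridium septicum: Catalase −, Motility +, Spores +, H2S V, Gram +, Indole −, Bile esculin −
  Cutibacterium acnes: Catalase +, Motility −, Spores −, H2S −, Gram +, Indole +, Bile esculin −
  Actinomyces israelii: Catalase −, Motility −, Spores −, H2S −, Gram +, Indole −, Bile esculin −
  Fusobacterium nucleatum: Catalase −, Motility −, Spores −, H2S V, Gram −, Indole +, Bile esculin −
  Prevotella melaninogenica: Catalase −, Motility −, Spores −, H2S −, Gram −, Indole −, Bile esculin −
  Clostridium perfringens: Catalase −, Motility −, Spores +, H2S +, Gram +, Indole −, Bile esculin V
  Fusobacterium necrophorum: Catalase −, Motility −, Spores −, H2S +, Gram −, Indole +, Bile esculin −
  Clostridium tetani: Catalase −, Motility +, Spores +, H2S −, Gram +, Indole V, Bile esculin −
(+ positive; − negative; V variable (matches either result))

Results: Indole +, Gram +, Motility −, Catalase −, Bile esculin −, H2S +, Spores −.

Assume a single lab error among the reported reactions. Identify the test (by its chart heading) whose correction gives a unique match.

Indole

As reported, no row in the chart matches all 7 reactions.
Reversing Catalase → still no organism matches.
Reversing Gram → 2 organisms match (not unique).
Reversing Bile esculin → still no organism matches.
Reversing Spores → still no organism matches.
Reversing Motility → still no organism matches.
Reversing Indole (to −) → unique match: Peptostreptococcus anaerobius.
Reversing H2S → still no organism matches.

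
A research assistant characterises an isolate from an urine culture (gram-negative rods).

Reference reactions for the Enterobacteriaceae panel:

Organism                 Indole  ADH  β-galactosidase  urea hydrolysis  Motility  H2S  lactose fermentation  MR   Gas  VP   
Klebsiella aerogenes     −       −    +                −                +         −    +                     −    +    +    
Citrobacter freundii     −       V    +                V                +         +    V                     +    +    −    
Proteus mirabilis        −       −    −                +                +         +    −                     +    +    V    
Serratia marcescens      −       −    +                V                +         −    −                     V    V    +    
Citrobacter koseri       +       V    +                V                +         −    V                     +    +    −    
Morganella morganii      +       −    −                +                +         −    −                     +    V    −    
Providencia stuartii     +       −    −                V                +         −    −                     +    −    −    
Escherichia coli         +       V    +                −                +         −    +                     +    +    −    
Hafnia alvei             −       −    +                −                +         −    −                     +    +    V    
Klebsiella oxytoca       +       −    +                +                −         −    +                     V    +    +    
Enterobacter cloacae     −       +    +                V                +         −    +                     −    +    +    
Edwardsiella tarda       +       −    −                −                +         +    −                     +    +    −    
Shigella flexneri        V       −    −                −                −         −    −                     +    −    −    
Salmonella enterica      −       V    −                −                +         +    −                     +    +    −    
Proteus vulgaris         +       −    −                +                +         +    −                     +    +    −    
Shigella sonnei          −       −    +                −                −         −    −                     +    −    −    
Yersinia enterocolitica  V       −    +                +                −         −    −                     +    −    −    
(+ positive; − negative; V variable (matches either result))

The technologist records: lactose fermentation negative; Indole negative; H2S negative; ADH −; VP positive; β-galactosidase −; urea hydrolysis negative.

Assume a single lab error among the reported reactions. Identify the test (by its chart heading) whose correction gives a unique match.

VP

As reported, no row in the chart matches all 7 reactions.
Reversing ADH → still no organism matches.
Reversing VP (to −) → unique match: Shigella flexneri.
Reversing Indole → still no organism matches.
Reversing urea hydrolysis → still no organism matches.
Reversing β-galactosidase → 2 organisms match (not unique).
Reversing H2S → still no organism matches.
Reversing lactose fermentation → still no organism matches.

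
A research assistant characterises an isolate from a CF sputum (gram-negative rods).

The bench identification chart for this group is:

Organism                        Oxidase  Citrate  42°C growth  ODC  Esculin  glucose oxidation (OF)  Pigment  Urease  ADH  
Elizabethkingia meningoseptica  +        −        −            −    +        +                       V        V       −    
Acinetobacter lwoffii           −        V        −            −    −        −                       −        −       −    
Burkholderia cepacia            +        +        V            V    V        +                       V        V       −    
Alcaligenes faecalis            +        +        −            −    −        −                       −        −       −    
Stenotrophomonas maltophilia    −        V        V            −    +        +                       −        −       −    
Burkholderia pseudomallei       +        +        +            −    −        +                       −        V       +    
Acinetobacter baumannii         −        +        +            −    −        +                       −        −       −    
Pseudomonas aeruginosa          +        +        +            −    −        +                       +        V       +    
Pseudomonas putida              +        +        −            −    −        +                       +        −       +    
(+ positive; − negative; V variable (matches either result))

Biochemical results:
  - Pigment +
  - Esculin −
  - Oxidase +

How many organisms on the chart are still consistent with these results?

3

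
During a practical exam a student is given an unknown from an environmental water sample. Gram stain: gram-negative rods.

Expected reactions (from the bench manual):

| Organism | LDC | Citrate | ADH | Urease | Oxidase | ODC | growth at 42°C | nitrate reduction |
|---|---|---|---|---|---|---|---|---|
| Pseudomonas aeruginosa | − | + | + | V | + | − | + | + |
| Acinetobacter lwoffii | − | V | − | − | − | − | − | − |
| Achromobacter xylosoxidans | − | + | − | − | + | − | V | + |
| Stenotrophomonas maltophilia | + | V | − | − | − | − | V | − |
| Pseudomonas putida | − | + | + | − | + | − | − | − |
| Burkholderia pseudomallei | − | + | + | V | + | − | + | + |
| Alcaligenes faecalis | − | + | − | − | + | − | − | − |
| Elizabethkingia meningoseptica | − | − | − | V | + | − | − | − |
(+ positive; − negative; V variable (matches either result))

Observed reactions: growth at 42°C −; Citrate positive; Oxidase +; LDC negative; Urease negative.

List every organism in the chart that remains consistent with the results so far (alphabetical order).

Urease −: all 8 remaining candidates are consistent.
LDC −: excludes Stenotrophomonas maltophilia — 7 left.
Citrate +: excludes Elizabethkingia meningoseptica — 6 left.
growth at 42°C −: excludes Pseudomonas aeruginosa, Burkholderia pseudomallei — 4 left.
Oxidase +: excludes Acinetobacter lwoffii — 3 left.

Achromobacter xylosoxidans, Alcaligenes faecalis, Pseudomonas putida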